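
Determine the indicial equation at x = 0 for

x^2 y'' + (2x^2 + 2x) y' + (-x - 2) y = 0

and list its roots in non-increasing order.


Divide by x^2 to reach normal form y'' + P_1(x) y' + P_2(x) y = 0 with P_1(x) = 2 + 2/x and P_2(x) = -1/x - 2/x^2.
x = 0 is a singular point because the y'-coefficient 2 + 2/x has a pole at x = 0 and the y-coefficient -1/x - 2/x^2 has a pole at x = 0.
It is a regular singular point because x P_1(x) = p(x) = 2x + 2 and x^2 P_2(x) = q(x) = -x - 2 are polynomials, hence analytic at x = 0.
p(0) = 2,  q(0) = -2.
Indicial equation: r(r-1) + p(0) r + q(0) = 0, i.e. r^2 + (p(0) - 1) r + q(0) = 0, i.e. r^2 + 1 r - 2 = 0.
Discriminant: (1)^2 - 4(-2) = 9, so r = (-1 ± 3)/2.
Solving: r_1 = 1, r_2 = -2.

indicial: r^2 + 1 r - 2 = 0; roots r_1 = 1, r_2 = -2


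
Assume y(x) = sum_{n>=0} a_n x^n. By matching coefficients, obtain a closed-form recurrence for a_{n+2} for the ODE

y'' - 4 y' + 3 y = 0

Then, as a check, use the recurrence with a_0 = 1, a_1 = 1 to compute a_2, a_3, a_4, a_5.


Substitute y = sum_n a_n x^n.
y''(x) has coefficient (n+2)(n+1) a_{n+2} at x^n;
-4 y'(x) has coefficient -4 (n+1) a_{n+1} at x^n;
3 y(x) has coefficient 3 a_n at x^n.
Matching x^n: (n+2)(n+1) a_{n+2} - 4 (n+1) a_{n+1} + 3 a_n = 0.
Thus a_{n+2} = [4 (n+1) a_{n+1} - 3 a_n] / ((n+1)(n+2)).

Check with a_0 = 1, a_1 = 1 (apply the recurrence for n = 0, 1, 2, 3): a_0 = 1, a_1 = 1, a_2 = 1/2, a_3 = 1/6, a_4 = 1/24, a_5 = 1/120.

a_(n+2) = [4 (n+1) a_(n+1) - 3 a_n] / ((n+1)(n+2)); check: a_0 = 1, a_1 = 1, a_2 = 1/2, a_3 = 1/6, a_4 = 1/24, a_5 = 1/120


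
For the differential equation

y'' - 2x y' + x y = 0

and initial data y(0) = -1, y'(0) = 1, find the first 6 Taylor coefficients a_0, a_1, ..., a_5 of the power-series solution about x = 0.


Ansatz: y(x) = sum_{n>=0} a_n x^n, so y'(x) = sum_{n>=1} n a_n x^(n-1) and y''(x) = sum_{n>=2} n(n-1) a_n x^(n-2).
Substitute into P(x) y'' + Q(x) y' + R(x) y = 0 with P(x) = 1, Q(x) = -2x, R(x) = x, and match powers of x.
Initial conditions: a_0 = -1, a_1 = 1.
Setting the coefficient of each power of x to zero and solving order by order (substituting the coefficients already found):
  x^0: 2 a_2 = 0  ->  a_2 = 0
  x^1: 6 a_3 - 2 a_1 + a_0 = 0  ->  6 a_3 = 2 a_1 - a_0 = 3  ->  a_3 = 1/2
  x^2: 12 a_4 - 4 a_2 + a_1 = 0  ->  12 a_4 = 4 a_2 - a_1 = -1  ->  a_4 = -1/12
  x^3: 20 a_5 - 6 a_3 + a_2 = 0  ->  20 a_5 = 6 a_3 - a_2 = 3  ->  a_5 = 3/20
Truncated series: y(x) = -1 + x + (1/2) x^3 - (1/12) x^4 + (3/20) x^5 + O(x^6).

a_0 = -1; a_1 = 1; a_2 = 0; a_3 = 1/2; a_4 = -1/12; a_5 = 3/20


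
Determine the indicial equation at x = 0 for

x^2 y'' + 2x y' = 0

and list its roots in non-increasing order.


Divide by x^2 to reach normal form y'' + P_1(x) y' + P_2(x) y = 0 with P_1(x) = 2/x and P_2(x) = 0.
x = 0 is a singular point because the y'-coefficient 2/x has a pole at x = 0.
It is a regular singular point because x P_1(x) = p(x) = 2 and x^2 P_2(x) = q(x) = 0 are polynomials, hence analytic at x = 0.
p(0) = 2,  q(0) = 0.
Indicial equation: r(r-1) + p(0) r + q(0) = 0, i.e. r^2 + (p(0) - 1) r + q(0) = 0, i.e. r^2 + 1 r = 0.
Discriminant: (1)^2 - 4(0) = 1, so r = (-1 ± 1)/2.
Solving: r_1 = 0, r_2 = -1.

indicial: r^2 + 1 r = 0; roots r_1 = 0, r_2 = -1


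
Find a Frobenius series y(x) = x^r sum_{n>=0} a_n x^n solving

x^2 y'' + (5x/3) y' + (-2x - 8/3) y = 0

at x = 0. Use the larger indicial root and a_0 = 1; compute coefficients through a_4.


Write in Frobenius form y'' + (p(x)/x) y' + (q(x)/x^2) y = 0:
  p(x) = 5/3,  q(x) = -2x - 8/3.
Indicial equation: r(r-1) + (5/3) r + (-8/3) = 0 -> roots r_1 = 4/3, r_2 = -2.
Take r = r_1 = 4/3. Let y(x) = x^r sum_{n>=0} a_n x^n with a_0 = 1.
Substitute y = x^r sum a_n x^n and match x^{r+n}. The recurrence is
  D(n) a_n - 2 a_{n-1} = 0,  where D(n) = (r+n)(r+n-1) + (5/3)(r+n) + (-8/3).
  a_n = 2 / D(n) * a_{n-1}.
Since the indicial polynomial factors as (r - r_1)(r - r_2), D(n) = (r_1 + n - r_1)(r_1 + n - r_2) = n(n + 10/3).
Evaluating step by step (a_0 = 1):
  n = 1: D(1) = 1(1 + 10/3) = 13/3; numerator = 2(1) = 2; a_1 = (2)/(13/3) = 6/13
  n = 2: D(2) = 2(2 + 10/3) = 32/3; numerator = 2(6/13) = 12/13; a_2 = (12/13)/(32/3) = 9/104
  n = 3: D(3) = 3(3 + 10/3) = 19; numerator = 2(9/104) = 9/52; a_3 = (9/52)/(19) = 9/988
  n = 4: D(4) = 4(4 + 10/3) = 88/3; numerator = 2(9/988) = 9/494; a_4 = (9/494)/(88/3) = 27/43472

r = 4/3; a_0 = 1; a_1 = 6/13; a_2 = 9/104; a_3 = 9/988; a_4 = 27/43472


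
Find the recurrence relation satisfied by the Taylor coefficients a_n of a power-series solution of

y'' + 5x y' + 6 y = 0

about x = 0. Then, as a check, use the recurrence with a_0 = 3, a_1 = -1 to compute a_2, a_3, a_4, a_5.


Substitute y = sum_n a_n x^n.
y''(x) has coefficient (n+2)(n+1) a_{n+2} at x^n;
5 x y'(x) has coefficient 5 n a_n at x^n (shift);
6 y(x) has coefficient 6 a_n at x^n.
Matching x^n: (n+2)(n+1) a_{n+2} + (5n + 6) a_n = 0.
Thus a_{n+2} = (-5n - 6) / ((n+1)(n+2)) * a_n.

Check with a_0 = 3, a_1 = -1 (apply the recurrence for n = 0, 1, 2, 3): a_0 = 3, a_1 = -1, a_2 = -9, a_3 = 11/6, a_4 = 12, a_5 = -77/40.

a_(n+2) = (-5n - 6) / ((n+1)(n+2)) * a_n; check: a_0 = 3, a_1 = -1, a_2 = -9, a_3 = 11/6, a_4 = 12, a_5 = -77/40


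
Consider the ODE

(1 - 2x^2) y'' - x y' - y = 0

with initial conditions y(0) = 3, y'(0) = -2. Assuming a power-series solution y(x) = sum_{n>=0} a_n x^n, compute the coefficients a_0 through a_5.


Ansatz: y(x) = sum_{n>=0} a_n x^n, so y'(x) = sum_{n>=1} n a_n x^(n-1) and y''(x) = sum_{n>=2} n(n-1) a_n x^(n-2).
Substitute into P(x) y'' + Q(x) y' + R(x) y = 0 with P(x) = 1 - 2x^2, Q(x) = -x, R(x) = -1, and match powers of x.
Initial conditions: a_0 = 3, a_1 = -2.
Setting the coefficient of each power of x to zero and solving order by order (substituting the coefficients already found):
  x^0: 2 a_2 - a_0 = 0  ->  2 a_2 = a_0 = 3  ->  a_2 = 3/2
  x^1: 6 a_3 - 2 a_1 = 0  ->  6 a_3 = 2 a_1 = -4  ->  a_3 = -2/3
  x^2: 12 a_4 - 7 a_2 = 0  ->  12 a_4 = 7 a_2 = 21/2  ->  a_4 = 7/8
  x^3: 20 a_5 - 16 a_3 = 0  ->  20 a_5 = 16 a_3 = -32/3  ->  a_5 = -8/15
Truncated series: y(x) = 3 - 2 x + (3/2) x^2 - (2/3) x^3 + (7/8) x^4 - (8/15) x^5 + O(x^6).

a_0 = 3; a_1 = -2; a_2 = 3/2; a_3 = -2/3; a_4 = 7/8; a_5 = -8/15


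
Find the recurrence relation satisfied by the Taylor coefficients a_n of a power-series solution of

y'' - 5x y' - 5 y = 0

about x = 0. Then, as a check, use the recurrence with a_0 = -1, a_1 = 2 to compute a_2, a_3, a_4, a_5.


Substitute y = sum_n a_n x^n.
y''(x) has coefficient (n+2)(n+1) a_{n+2} at x^n;
-5 x y'(x) has coefficient -5 n a_n at x^n (shift);
-5 y(x) has coefficient -5 a_n at x^n.
Matching x^n: (n+2)(n+1) a_{n+2} + (-5n - 5) a_n = 0.
Thus a_{n+2} = (5n + 5) / ((n+1)(n+2)) * a_n.

Check with a_0 = -1, a_1 = 2 (apply the recurrence for n = 0, 1, 2, 3): a_0 = -1, a_1 = 2, a_2 = -5/2, a_3 = 10/3, a_4 = -25/8, a_5 = 10/3.

a_(n+2) = (5n + 5) / ((n+1)(n+2)) * a_n; check: a_0 = -1, a_1 = 2, a_2 = -5/2, a_3 = 10/3, a_4 = -25/8, a_5 = 10/3


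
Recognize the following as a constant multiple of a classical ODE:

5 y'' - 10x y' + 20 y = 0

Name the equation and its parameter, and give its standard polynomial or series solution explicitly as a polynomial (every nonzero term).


All three coefficients share the factor 5; dividing through by 5 gives  y'' - 2x y' + 4 y = 0.
This matches the Hermite equation y'' - 2x y' + 2n y = 0 with 2n = 4, so n = 2; the polynomial solution is H_2(x).
With y = sum_k a_k x^k, matching x^k gives (k+2)(k+1) a_{k+2} = 2(k - n) a_k = 2(k - 2) a_k. The right side vanishes at k = 2, so the series with the parity of 2 terminates at degree 2.
Standard normalization: leading coefficient of H_n is 2^n, so a_2 = 2^2 = 4. Work downward with a_k = (k+1)(k+2) a_{k+2} / (2(k - n)):
  a_0 = (1)(2)(4) / (2(0 - 2)) = 8/(-4) = -2
Hence H_2(x) = 4 x^2 - 2.

H_2(x); series = 4 x^2 - 2


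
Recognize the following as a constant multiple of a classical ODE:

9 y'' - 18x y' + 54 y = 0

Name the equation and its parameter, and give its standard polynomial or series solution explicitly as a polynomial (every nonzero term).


All three coefficients share the factor 9; dividing through by 9 gives  y'' - 2x y' + 6 y = 0.
This matches the Hermite equation y'' - 2x y' + 2n y = 0 with 2n = 6, so n = 3; the polynomial solution is H_3(x).
With y = sum_k a_k x^k, matching x^k gives (k+2)(k+1) a_{k+2} = 2(k - n) a_k = 2(k - 3) a_k. The right side vanishes at k = 3, so the series with the parity of 3 terminates at degree 3.
Standard normalization: leading coefficient of H_n is 2^n, so a_3 = 2^3 = 8. Work downward with a_k = (k+1)(k+2) a_{k+2} / (2(k - n)):
  a_1 = (2)(3)(8) / (2(1 - 3)) = 48/(-4) = -12
Hence H_3(x) = 8 x^3 - 12 x.

H_3(x); series = 8 x^3 - 12 x


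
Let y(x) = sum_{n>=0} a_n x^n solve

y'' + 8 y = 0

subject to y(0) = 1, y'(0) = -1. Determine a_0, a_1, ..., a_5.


Ansatz: y(x) = sum_{n>=0} a_n x^n, so y'(x) = sum_{n>=1} n a_n x^(n-1) and y''(x) = sum_{n>=2} n(n-1) a_n x^(n-2).
Substitute into P(x) y'' + Q(x) y' + R(x) y = 0 with P(x) = 1, Q(x) = 0, R(x) = 8, and match powers of x.
Initial conditions: a_0 = 1, a_1 = -1.
Setting the coefficient of each power of x to zero and solving order by order (substituting the coefficients already found):
  x^0: 2 a_2 + 8 a_0 = 0  ->  2 a_2 = -8 a_0 = -8  ->  a_2 = -4
  x^1: 6 a_3 + 8 a_1 = 0  ->  6 a_3 = -8 a_1 = 8  ->  a_3 = 4/3
  x^2: 12 a_4 + 8 a_2 = 0  ->  12 a_4 = -8 a_2 = 32  ->  a_4 = 8/3
  x^3: 20 a_5 + 8 a_3 = 0  ->  20 a_5 = -8 a_3 = -32/3  ->  a_5 = -8/15
Truncated series: y(x) = 1 - x - 4 x^2 + (4/3) x^3 + (8/3) x^4 - (8/15) x^5 + O(x^6).

a_0 = 1; a_1 = -1; a_2 = -4; a_3 = 4/3; a_4 = 8/3; a_5 = -8/15


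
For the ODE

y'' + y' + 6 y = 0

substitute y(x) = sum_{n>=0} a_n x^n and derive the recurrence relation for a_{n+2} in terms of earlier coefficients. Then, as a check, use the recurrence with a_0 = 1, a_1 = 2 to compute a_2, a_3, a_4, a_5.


Substitute y = sum_n a_n x^n.
y''(x) has coefficient (n+2)(n+1) a_{n+2} at x^n;
y'(x) has coefficient (n+1) a_{n+1} at x^n;
6 y(x) has coefficient 6 a_n at x^n.
Matching x^n: (n+2)(n+1) a_{n+2} + (n+1) a_{n+1} + 6 a_n = 0.
Thus a_{n+2} = [-(n+1) a_{n+1} - 6 a_n] / ((n+1)(n+2)).

Check with a_0 = 1, a_1 = 2 (apply the recurrence for n = 0, 1, 2, 3): a_0 = 1, a_1 = 2, a_2 = -4, a_3 = -2/3, a_4 = 13/6, a_5 = -7/30.

a_(n+2) = [-(n+1) a_(n+1) - 6 a_n] / ((n+1)(n+2)); check: a_0 = 1, a_1 = 2, a_2 = -4, a_3 = -2/3, a_4 = 13/6, a_5 = -7/30


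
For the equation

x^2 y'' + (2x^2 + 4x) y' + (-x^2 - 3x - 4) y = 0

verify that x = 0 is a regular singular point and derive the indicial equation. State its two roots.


Divide by x^2 to reach normal form y'' + P_1(x) y' + P_2(x) y = 0 with P_1(x) = 2 + 4/x and P_2(x) = -1 - 3/x - 4/x^2.
x = 0 is a singular point because the y'-coefficient 2 + 4/x has a pole at x = 0 and the y-coefficient -1 - 3/x - 4/x^2 has a pole at x = 0.
It is a regular singular point because x P_1(x) = p(x) = 2x + 4 and x^2 P_2(x) = q(x) = -x^2 - 3x - 4 are polynomials, hence analytic at x = 0.
p(0) = 4,  q(0) = -4.
Indicial equation: r(r-1) + p(0) r + q(0) = 0, i.e. r^2 + (p(0) - 1) r + q(0) = 0, i.e. r^2 + 3 r - 4 = 0.
Discriminant: (3)^2 - 4(-4) = 25, so r = (-3 ± 5)/2.
Solving: r_1 = 1, r_2 = -4.

indicial: r^2 + 3 r - 4 = 0; roots r_1 = 1, r_2 = -4


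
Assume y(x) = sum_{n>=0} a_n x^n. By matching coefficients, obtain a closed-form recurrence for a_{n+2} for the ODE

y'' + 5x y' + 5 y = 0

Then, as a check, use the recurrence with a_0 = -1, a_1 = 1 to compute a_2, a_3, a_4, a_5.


Substitute y = sum_n a_n x^n.
y''(x) has coefficient (n+2)(n+1) a_{n+2} at x^n;
5 x y'(x) has coefficient 5 n a_n at x^n (shift);
5 y(x) has coefficient 5 a_n at x^n.
Matching x^n: (n+2)(n+1) a_{n+2} + (5n + 5) a_n = 0.
Thus a_{n+2} = (-5n - 5) / ((n+1)(n+2)) * a_n.

Check with a_0 = -1, a_1 = 1 (apply the recurrence for n = 0, 1, 2, 3): a_0 = -1, a_1 = 1, a_2 = 5/2, a_3 = -5/3, a_4 = -25/8, a_5 = 5/3.

a_(n+2) = (-5n - 5) / ((n+1)(n+2)) * a_n; check: a_0 = -1, a_1 = 1, a_2 = 5/2, a_3 = -5/3, a_4 = -25/8, a_5 = 5/3


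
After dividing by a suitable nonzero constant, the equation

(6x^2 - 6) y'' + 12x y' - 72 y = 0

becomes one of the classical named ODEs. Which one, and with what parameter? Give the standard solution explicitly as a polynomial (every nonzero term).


All three coefficients share the factor -6; dividing through by -6 gives  (1 - x^2) y'' - 2x y' + 12 y = 0.
This matches the Legendre equation (1 - x^2) y'' - 2x y' + n(n+1) y = 0 (note the -2x y' term) with n(n+1) = 12, so n = 3; the polynomial solution is P_3(x).
With y = sum_k a_k x^k, matching x^k gives (k+2)(k+1) a_{k+2} = [k(k+1) - n(n+1)] a_k = (k - 3)(k + 4) a_k. The right side vanishes at k = 3, so the series with the parity of 3 terminates at degree 3.
Standard normalization (P_n(1) = 1): leading coefficient (2n)!/(2^n (n!)^2) = 720/(8*36) = 5/2, so a_3 = 5/2. Work downward with a_k = (k+1)(k+2) a_{k+2} / ((k - 3)(k + 4)):
  a_1 = (2)(3)(5/2) / ((1 - 3)(1 + 4)) = 15/(-10) = -3/2
Hence P_3(x) = 5 x^3/2 - 3 x/2.

P_3(x); series = 5 x^3/2 - 3 x/2


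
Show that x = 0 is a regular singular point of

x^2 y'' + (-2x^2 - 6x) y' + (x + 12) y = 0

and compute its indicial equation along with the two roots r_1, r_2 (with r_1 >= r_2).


Divide by x^2 to reach normal form y'' + P_1(x) y' + P_2(x) y = 0 with P_1(x) = -2 - 6/x and P_2(x) = 1/x + 12/x^2.
x = 0 is a singular point because the y'-coefficient -2 - 6/x has a pole at x = 0 and the y-coefficient 1/x + 12/x^2 has a pole at x = 0.
It is a regular singular point because x P_1(x) = p(x) = -2x - 6 and x^2 P_2(x) = q(x) = x + 12 are polynomials, hence analytic at x = 0.
p(0) = -6,  q(0) = 12.
Indicial equation: r(r-1) + p(0) r + q(0) = 0, i.e. r^2 + (p(0) - 1) r + q(0) = 0, i.e. r^2 - 7 r + 12 = 0.
Discriminant: (-7)^2 - 4(12) = 1, so r = (7 ± 1)/2.
Solving: r_1 = 4, r_2 = 3.

indicial: r^2 - 7 r + 12 = 0; roots r_1 = 4, r_2 = 3


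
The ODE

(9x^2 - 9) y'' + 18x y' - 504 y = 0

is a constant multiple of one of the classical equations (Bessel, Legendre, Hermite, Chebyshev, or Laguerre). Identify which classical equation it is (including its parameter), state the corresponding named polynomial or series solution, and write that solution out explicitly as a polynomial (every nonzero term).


All three coefficients share the factor -9; dividing through by -9 gives  (1 - x^2) y'' - 2x y' + 56 y = 0.
This matches the Legendre equation (1 - x^2) y'' - 2x y' + n(n+1) y = 0 (note the -2x y' term) with n(n+1) = 56, so n = 7; the polynomial solution is P_7(x).
With y = sum_k a_k x^k, matching x^k gives (k+2)(k+1) a_{k+2} = [k(k+1) - n(n+1)] a_k = (k - 7)(k + 8) a_k. The right side vanishes at k = 7, so the series with the parity of 7 terminates at degree 7.
Standard normalization (P_n(1) = 1): leading coefficient (2n)!/(2^n (n!)^2) = 87178291200/(128*25401600) = 429/16, so a_7 = 429/16. Work downward with a_k = (k+1)(k+2) a_{k+2} / ((k - 7)(k + 8)):
  a_5 = (6)(7)(429/16) / ((5 - 7)(5 + 8)) = (9009/8)/(-26) = -693/16
  a_3 = (4)(5)(-693/16) / ((3 - 7)(3 + 8)) = (-3465/4)/(-44) = 315/16
  a_1 = (2)(3)(315/16) / ((1 - 7)(1 + 8)) = (945/8)/(-54) = -35/16
Hence P_7(x) = 429 x^7/16 - 693 x^5/16 + 315 x^3/16 - 35 x/16.

P_7(x); series = 429 x^7/16 - 693 x^5/16 + 315 x^3/16 - 35 x/16


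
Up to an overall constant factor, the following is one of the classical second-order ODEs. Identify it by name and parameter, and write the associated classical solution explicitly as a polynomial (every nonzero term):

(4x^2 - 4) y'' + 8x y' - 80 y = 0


All three coefficients share the factor -4; dividing through by -4 gives  (1 - x^2) y'' - 2x y' + 20 y = 0.
This matches the Legendre equation (1 - x^2) y'' - 2x y' + n(n+1) y = 0 (note the -2x y' term) with n(n+1) = 20, so n = 4; the polynomial solution is P_4(x).
With y = sum_k a_k x^k, matching x^k gives (k+2)(k+1) a_{k+2} = [k(k+1) - n(n+1)] a_k = (k - 4)(k + 5) a_k. The right side vanishes at k = 4, so the series with the parity of 4 terminates at degree 4.
Standard normalization (P_n(1) = 1): leading coefficient (2n)!/(2^n (n!)^2) = 40320/(16*576) = 35/8, so a_4 = 35/8. Work downward with a_k = (k+1)(k+2) a_{k+2} / ((k - 4)(k + 5)):
  a_2 = (3)(4)(35/8) / ((2 - 4)(2 + 5)) = (105/2)/(-14) = -15/4
  a_0 = (1)(2)(-15/4) / ((0 - 4)(0 + 5)) = (-15/2)/(-20) = 3/8
Hence P_4(x) = 35 x^4/8 - 15 x^2/4 + 3/8.

P_4(x); series = 35 x^4/8 - 15 x^2/4 + 3/8


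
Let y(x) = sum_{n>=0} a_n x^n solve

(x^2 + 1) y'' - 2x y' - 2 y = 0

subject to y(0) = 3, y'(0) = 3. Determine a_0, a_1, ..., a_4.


Ansatz: y(x) = sum_{n>=0} a_n x^n, so y'(x) = sum_{n>=1} n a_n x^(n-1) and y''(x) = sum_{n>=2} n(n-1) a_n x^(n-2).
Substitute into P(x) y'' + Q(x) y' + R(x) y = 0 with P(x) = x^2 + 1, Q(x) = -2x, R(x) = -2, and match powers of x.
Initial conditions: a_0 = 3, a_1 = 3.
Setting the coefficient of each power of x to zero and solving order by order (substituting the coefficients already found):
  x^0: 2 a_2 - 2 a_0 = 0  ->  2 a_2 = 2 a_0 = 6  ->  a_2 = 3
  x^1: 6 a_3 - 4 a_1 = 0  ->  6 a_3 = 4 a_1 = 12  ->  a_3 = 2
  x^2: 12 a_4 - 4 a_2 = 0  ->  12 a_4 = 4 a_2 = 12  ->  a_4 = 1
Truncated series: y(x) = 3 + 3 x + 3 x^2 + 2 x^3 + x^4 + O(x^5).

a_0 = 3; a_1 = 3; a_2 = 3; a_3 = 2; a_4 = 1


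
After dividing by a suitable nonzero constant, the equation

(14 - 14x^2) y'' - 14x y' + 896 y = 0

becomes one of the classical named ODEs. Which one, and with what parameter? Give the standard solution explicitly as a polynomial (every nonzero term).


All three coefficients share the factor 14; dividing through by 14 gives  (1 - x^2) y'' - x y' + 64 y = 0.
This matches the Chebyshev equation (1 - x^2) y'' - x y' + n^2 y = 0 (note the -x y' term, not -2x y') with n^2 = 64, so n = 8; the polynomial solution is T_8(x).
With y = sum_k a_k x^k, matching x^k gives (k+2)(k+1) a_{k+2} = (k^2 - n^2) a_k = (k - 8)(k + 8) a_k. The right side vanishes at k = 8, so the series with the parity of 8 terminates at degree 8.
Standard normalization: leading coefficient of T_n is 2^(n-1), so a_8 = 2^7 = 128. Work downward with a_k = (k+1)(k+2) a_{k+2} / ((k - 8)(k + 8)):
  a_6 = (7)(8)(128) / ((6 - 8)(6 + 8)) = 7168/(-28) = -256
  a_4 = (5)(6)(-256) / ((4 - 8)(4 + 8)) = -7680/(-48) = 160
  a_2 = (3)(4)(160) / ((2 - 8)(2 + 8)) = 1920/(-60) = -32
  a_0 = (1)(2)(-32) / ((0 - 8)(0 + 8)) = -64/(-64) = 1
Hence T_8(x) = 128 x^8 - 256 x^6 + 160 x^4 - 32 x^2 + 1.

T_8(x); series = 128 x^8 - 256 x^6 + 160 x^4 - 32 x^2 + 1


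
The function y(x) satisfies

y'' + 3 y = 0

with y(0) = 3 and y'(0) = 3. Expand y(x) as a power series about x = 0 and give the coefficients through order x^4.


Ansatz: y(x) = sum_{n>=0} a_n x^n, so y'(x) = sum_{n>=1} n a_n x^(n-1) and y''(x) = sum_{n>=2} n(n-1) a_n x^(n-2).
Substitute into P(x) y'' + Q(x) y' + R(x) y = 0 with P(x) = 1, Q(x) = 0, R(x) = 3, and match powers of x.
Initial conditions: a_0 = 3, a_1 = 3.
Setting the coefficient of each power of x to zero and solving order by order (substituting the coefficients already found):
  x^0: 2 a_2 + 3 a_0 = 0  ->  2 a_2 = -3 a_0 = -9  ->  a_2 = -9/2
  x^1: 6 a_3 + 3 a_1 = 0  ->  6 a_3 = -3 a_1 = -9  ->  a_3 = -3/2
  x^2: 12 a_4 + 3 a_2 = 0  ->  12 a_4 = -3 a_2 = 27/2  ->  a_4 = 9/8
Truncated series: y(x) = 3 + 3 x - (9/2) x^2 - (3/2) x^3 + (9/8) x^4 + O(x^5).

a_0 = 3; a_1 = 3; a_2 = -9/2; a_3 = -3/2; a_4 = 9/8


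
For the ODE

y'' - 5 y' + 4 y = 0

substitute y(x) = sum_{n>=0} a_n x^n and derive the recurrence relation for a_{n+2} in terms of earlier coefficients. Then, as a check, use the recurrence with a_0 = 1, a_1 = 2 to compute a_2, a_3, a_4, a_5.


Substitute y = sum_n a_n x^n.
y''(x) has coefficient (n+2)(n+1) a_{n+2} at x^n;
-5 y'(x) has coefficient -5 (n+1) a_{n+1} at x^n;
4 y(x) has coefficient 4 a_n at x^n.
Matching x^n: (n+2)(n+1) a_{n+2} - 5 (n+1) a_{n+1} + 4 a_n = 0.
Thus a_{n+2} = [5 (n+1) a_{n+1} - 4 a_n] / ((n+1)(n+2)).

Check with a_0 = 1, a_1 = 2 (apply the recurrence for n = 0, 1, 2, 3): a_0 = 1, a_1 = 2, a_2 = 3, a_3 = 11/3, a_4 = 43/12, a_5 = 57/20.

a_(n+2) = [5 (n+1) a_(n+1) - 4 a_n] / ((n+1)(n+2)); check: a_0 = 1, a_1 = 2, a_2 = 3, a_3 = 11/3, a_4 = 43/12, a_5 = 57/20


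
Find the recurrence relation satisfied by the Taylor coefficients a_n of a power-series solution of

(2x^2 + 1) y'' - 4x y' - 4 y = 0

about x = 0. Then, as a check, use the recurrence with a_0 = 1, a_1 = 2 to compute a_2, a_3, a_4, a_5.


Substitute y = sum_n a_n x^n.
(1 + 2 x^2) y'' contributes (n+2)(n+1) a_{n+2} + 2 n(n-1) a_n at x^n.
-4 x y'(x) contributes -4 n a_n at x^n.
-4 y(x) contributes -4 a_n at x^n.
Matching x^n: (n+2)(n+1) a_{n+2} + (2 n(n-1) - 4 n - 4) a_n = 0.
Thus a_{n+2} = (-2 n(n-1) + 4 n + 4) / ((n+1)(n+2)) * a_n.

Check with a_0 = 1, a_1 = 2 (apply the recurrence for n = 0, 1, 2, 3): a_0 = 1, a_1 = 2, a_2 = 2, a_3 = 8/3, a_4 = 4/3, a_5 = 8/15.

a_(n+2) = (-2 n(n-1) + 4 n + 4) / ((n+1)(n+2)) * a_n; check: a_0 = 1, a_1 = 2, a_2 = 2, a_3 = 8/3, a_4 = 4/3, a_5 = 8/15


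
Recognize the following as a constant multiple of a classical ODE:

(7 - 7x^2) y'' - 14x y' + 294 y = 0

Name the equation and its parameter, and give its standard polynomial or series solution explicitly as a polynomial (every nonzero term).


All three coefficients share the factor 7; dividing through by 7 gives  (1 - x^2) y'' - 2x y' + 42 y = 0.
This matches the Legendre equation (1 - x^2) y'' - 2x y' + n(n+1) y = 0 (note the -2x y' term) with n(n+1) = 42, so n = 6; the polynomial solution is P_6(x).
With y = sum_k a_k x^k, matching x^k gives (k+2)(k+1) a_{k+2} = [k(k+1) - n(n+1)] a_k = (k - 6)(k + 7) a_k. The right side vanishes at k = 6, so the series with the parity of 6 terminates at degree 6.
Standard normalization (P_n(1) = 1): leading coefficient (2n)!/(2^n (n!)^2) = 479001600/(64*518400) = 231/16, so a_6 = 231/16. Work downward with a_k = (k+1)(k+2) a_{k+2} / ((k - 6)(k + 7)):
  a_4 = (5)(6)(231/16) / ((4 - 6)(4 + 7)) = (3465/8)/(-22) = -315/16
  a_2 = (3)(4)(-315/16) / ((2 - 6)(2 + 7)) = (-945/4)/(-36) = 105/16
  a_0 = (1)(2)(105/16) / ((0 - 6)(0 + 7)) = (105/8)/(-42) = -5/16
Hence P_6(x) = 231 x^6/16 - 315 x^4/16 + 105 x^2/16 - 5/16.

P_6(x); series = 231 x^6/16 - 315 x^4/16 + 105 x^2/16 - 5/16


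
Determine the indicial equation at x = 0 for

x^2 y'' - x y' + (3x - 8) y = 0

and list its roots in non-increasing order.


Divide by x^2 to reach normal form y'' + P_1(x) y' + P_2(x) y = 0 with P_1(x) = -1/x and P_2(x) = 3/x - 8/x^2.
x = 0 is a singular point because the y'-coefficient -1/x has a pole at x = 0 and the y-coefficient 3/x - 8/x^2 has a pole at x = 0.
It is a regular singular point because x P_1(x) = p(x) = -1 and x^2 P_2(x) = q(x) = 3x - 8 are polynomials, hence analytic at x = 0.
p(0) = -1,  q(0) = -8.
Indicial equation: r(r-1) + p(0) r + q(0) = 0, i.e. r^2 + (p(0) - 1) r + q(0) = 0, i.e. r^2 - 2 r - 8 = 0.
Discriminant: (-2)^2 - 4(-8) = 36, so r = (2 ± 6)/2.
Solving: r_1 = 4, r_2 = -2.

indicial: r^2 - 2 r - 8 = 0; roots r_1 = 4, r_2 = -2


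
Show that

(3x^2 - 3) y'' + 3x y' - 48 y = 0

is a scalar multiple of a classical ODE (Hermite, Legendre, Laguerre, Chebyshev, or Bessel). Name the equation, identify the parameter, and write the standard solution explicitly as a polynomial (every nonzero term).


All three coefficients share the factor -3; dividing through by -3 gives  (1 - x^2) y'' - x y' + 16 y = 0.
This matches the Chebyshev equation (1 - x^2) y'' - x y' + n^2 y = 0 (note the -x y' term, not -2x y') with n^2 = 16, so n = 4; the polynomial solution is T_4(x).
With y = sum_k a_k x^k, matching x^k gives (k+2)(k+1) a_{k+2} = (k^2 - n^2) a_k = (k - 4)(k + 4) a_k. The right side vanishes at k = 4, so the series with the parity of 4 terminates at degree 4.
Standard normalization: leading coefficient of T_n is 2^(n-1), so a_4 = 2^3 = 8. Work downward with a_k = (k+1)(k+2) a_{k+2} / ((k - 4)(k + 4)):
  a_2 = (3)(4)(8) / ((2 - 4)(2 + 4)) = 96/(-12) = -8
  a_0 = (1)(2)(-8) / ((0 - 4)(0 + 4)) = -16/(-16) = 1
Hence T_4(x) = 8 x^4 - 8 x^2 + 1.

T_4(x); series = 8 x^4 - 8 x^2 + 1


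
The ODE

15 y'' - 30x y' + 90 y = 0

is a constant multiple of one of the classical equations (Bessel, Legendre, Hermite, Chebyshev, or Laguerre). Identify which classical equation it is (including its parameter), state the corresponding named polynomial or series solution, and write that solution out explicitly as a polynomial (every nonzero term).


All three coefficients share the factor 15; dividing through by 15 gives  y'' - 2x y' + 6 y = 0.
This matches the Hermite equation y'' - 2x y' + 2n y = 0 with 2n = 6, so n = 3; the polynomial solution is H_3(x).
With y = sum_k a_k x^k, matching x^k gives (k+2)(k+1) a_{k+2} = 2(k - n) a_k = 2(k - 3) a_k. The right side vanishes at k = 3, so the series with the parity of 3 terminates at degree 3.
Standard normalization: leading coefficient of H_n is 2^n, so a_3 = 2^3 = 8. Work downward with a_k = (k+1)(k+2) a_{k+2} / (2(k - n)):
  a_1 = (2)(3)(8) / (2(1 - 3)) = 48/(-4) = -12
Hence H_3(x) = 8 x^3 - 12 x.

H_3(x); series = 8 x^3 - 12 x


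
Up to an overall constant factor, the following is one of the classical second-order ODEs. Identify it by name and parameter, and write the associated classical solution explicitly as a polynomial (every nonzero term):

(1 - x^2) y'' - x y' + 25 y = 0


The equation is already in a standard form:  (1 - x^2) y'' - x y' + 25 y = 0.
This matches the Chebyshev equation (1 - x^2) y'' - x y' + n^2 y = 0 (note the -x y' term, not -2x y') with n^2 = 25, so n = 5; the polynomial solution is T_5(x).
With y = sum_k a_k x^k, matching x^k gives (k+2)(k+1) a_{k+2} = (k^2 - n^2) a_k = (k - 5)(k + 5) a_k. The right side vanishes at k = 5, so the series with the parity of 5 terminates at degree 5.
Standard normalization: leading coefficient of T_n is 2^(n-1), so a_5 = 2^4 = 16. Work downward with a_k = (k+1)(k+2) a_{k+2} / ((k - 5)(k + 5)):
  a_3 = (4)(5)(16) / ((3 - 5)(3 + 5)) = 320/(-16) = -20
  a_1 = (2)(3)(-20) / ((1 - 5)(1 + 5)) = -120/(-24) = 5
Hence T_5(x) = 16 x^5 - 20 x^3 + 5 x.

T_5(x); series = 16 x^5 - 20 x^3 + 5 x


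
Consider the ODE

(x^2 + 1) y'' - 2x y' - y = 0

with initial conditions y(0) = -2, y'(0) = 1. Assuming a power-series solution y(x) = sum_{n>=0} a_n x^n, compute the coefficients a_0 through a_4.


Ansatz: y(x) = sum_{n>=0} a_n x^n, so y'(x) = sum_{n>=1} n a_n x^(n-1) and y''(x) = sum_{n>=2} n(n-1) a_n x^(n-2).
Substitute into P(x) y'' + Q(x) y' + R(x) y = 0 with P(x) = x^2 + 1, Q(x) = -2x, R(x) = -1, and match powers of x.
Initial conditions: a_0 = -2, a_1 = 1.
Setting the coefficient of each power of x to zero and solving order by order (substituting the coefficients already found):
  x^0: 2 a_2 - a_0 = 0  ->  2 a_2 = a_0 = -2  ->  a_2 = -1
  x^1: 6 a_3 - 3 a_1 = 0  ->  6 a_3 = 3 a_1 = 3  ->  a_3 = 1/2
  x^2: 12 a_4 - 3 a_2 = 0  ->  12 a_4 = 3 a_2 = -3  ->  a_4 = -1/4
Truncated series: y(x) = -2 + x - x^2 + (1/2) x^3 - (1/4) x^4 + O(x^5).

a_0 = -2; a_1 = 1; a_2 = -1; a_3 = 1/2; a_4 = -1/4


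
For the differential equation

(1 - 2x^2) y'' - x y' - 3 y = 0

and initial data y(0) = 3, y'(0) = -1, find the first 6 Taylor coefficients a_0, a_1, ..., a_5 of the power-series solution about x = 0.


Ansatz: y(x) = sum_{n>=0} a_n x^n, so y'(x) = sum_{n>=1} n a_n x^(n-1) and y''(x) = sum_{n>=2} n(n-1) a_n x^(n-2).
Substitute into P(x) y'' + Q(x) y' + R(x) y = 0 with P(x) = 1 - 2x^2, Q(x) = -x, R(x) = -3, and match powers of x.
Initial conditions: a_0 = 3, a_1 = -1.
Setting the coefficient of each power of x to zero and solving order by order (substituting the coefficients already found):
  x^0: 2 a_2 - 3 a_0 = 0  ->  2 a_2 = 3 a_0 = 9  ->  a_2 = 9/2
  x^1: 6 a_3 - 4 a_1 = 0  ->  6 a_3 = 4 a_1 = -4  ->  a_3 = -2/3
  x^2: 12 a_4 - 9 a_2 = 0  ->  12 a_4 = 9 a_2 = 81/2  ->  a_4 = 27/8
  x^3: 20 a_5 - 18 a_3 = 0  ->  20 a_5 = 18 a_3 = -12  ->  a_5 = -3/5
Truncated series: y(x) = 3 - x + (9/2) x^2 - (2/3) x^3 + (27/8) x^4 - (3/5) x^5 + O(x^6).

a_0 = 3; a_1 = -1; a_2 = 9/2; a_3 = -2/3; a_4 = 27/8; a_5 = -3/5


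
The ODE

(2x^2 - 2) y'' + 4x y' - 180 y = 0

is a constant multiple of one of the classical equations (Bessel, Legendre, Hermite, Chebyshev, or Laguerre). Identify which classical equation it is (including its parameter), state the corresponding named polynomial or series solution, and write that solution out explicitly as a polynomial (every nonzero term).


All three coefficients share the factor -2; dividing through by -2 gives  (1 - x^2) y'' - 2x y' + 90 y = 0.
This matches the Legendre equation (1 - x^2) y'' - 2x y' + n(n+1) y = 0 (note the -2x y' term) with n(n+1) = 90, so n = 9; the polynomial solution is P_9(x).
With y = sum_k a_k x^k, matching x^k gives (k+2)(k+1) a_{k+2} = [k(k+1) - n(n+1)] a_k = (k - 9)(k + 10) a_k. The right side vanishes at k = 9, so the series with the parity of 9 terminates at degree 9.
Standard normalization (P_n(1) = 1): leading coefficient (2n)!/(2^n (n!)^2) = 6402373705728000/(512*131681894400) = 12155/128, so a_9 = 12155/128. Work downward with a_k = (k+1)(k+2) a_{k+2} / ((k - 9)(k + 10)):
  a_7 = (8)(9)(12155/128) / ((7 - 9)(7 + 10)) = (109395/16)/(-34) = -6435/32
  a_5 = (6)(7)(-6435/32) / ((5 - 9)(5 + 10)) = (-135135/16)/(-60) = 9009/64
  a_3 = (4)(5)(9009/64) / ((3 - 9)(3 + 10)) = (45045/16)/(-78) = -1155/32
  a_1 = (2)(3)(-1155/32) / ((1 - 9)(1 + 10)) = (-3465/16)/(-88) = 315/128
Hence P_9(x) = 12155 x^9/128 - 6435 x^7/32 + 9009 x^5/64 - 1155 x^3/32 + 315 x/128.

P_9(x); series = 12155 x^9/128 - 6435 x^7/32 + 9009 x^5/64 - 1155 x^3/32 + 315 x/128


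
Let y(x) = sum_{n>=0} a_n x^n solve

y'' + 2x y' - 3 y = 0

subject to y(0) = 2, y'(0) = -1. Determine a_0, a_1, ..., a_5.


Ansatz: y(x) = sum_{n>=0} a_n x^n, so y'(x) = sum_{n>=1} n a_n x^(n-1) and y''(x) = sum_{n>=2} n(n-1) a_n x^(n-2).
Substitute into P(x) y'' + Q(x) y' + R(x) y = 0 with P(x) = 1, Q(x) = 2x, R(x) = -3, and match powers of x.
Initial conditions: a_0 = 2, a_1 = -1.
Setting the coefficient of each power of x to zero and solving order by order (substituting the coefficients already found):
  x^0: 2 a_2 - 3 a_0 = 0  ->  2 a_2 = 3 a_0 = 6  ->  a_2 = 3
  x^1: 6 a_3 - a_1 = 0  ->  6 a_3 = a_1 = -1  ->  a_3 = -1/6
  x^2: 12 a_4 + a_2 = 0  ->  12 a_4 = -a_2 = -3  ->  a_4 = -1/4
  x^3: 20 a_5 + 3 a_3 = 0  ->  20 a_5 = -3 a_3 = 1/2  ->  a_5 = 1/40
Truncated series: y(x) = 2 - x + 3 x^2 - (1/6) x^3 - (1/4) x^4 + (1/40) x^5 + O(x^6).

a_0 = 2; a_1 = -1; a_2 = 3; a_3 = -1/6; a_4 = -1/4; a_5 = 1/40


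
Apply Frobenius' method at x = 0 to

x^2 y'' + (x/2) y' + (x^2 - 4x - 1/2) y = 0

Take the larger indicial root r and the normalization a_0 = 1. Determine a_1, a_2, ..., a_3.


Write in Frobenius form y'' + (p(x)/x) y' + (q(x)/x^2) y = 0:
  p(x) = 1/2,  q(x) = x^2 - 4x - 1/2.
Indicial equation: r(r-1) + (1/2) r + (-1/2) = 0 -> roots r_1 = 1, r_2 = -1/2.
Take r = r_1 = 1. Let y(x) = x^r sum_{n>=0} a_n x^n with a_0 = 1.
Substitute y = x^r sum a_n x^n and match x^{r+n}. The recurrence is
  D(n) a_n - 4 a_{n-1} + 1 a_{n-2} = 0,  where D(n) = (r+n)(r+n-1) + (1/2)(r+n) + (-1/2).
  a_n = [4 a_{n-1} - 1 a_{n-2}] / D(n).
Since the indicial polynomial factors as (r - r_1)(r - r_2), D(n) = (r_1 + n - r_1)(r_1 + n - r_2) = n(n + 3/2).
Evaluating step by step (a_0 = 1):
  n = 1: D(1) = 1(1 + 3/2) = 5/2; numerator = 4(1) = 4; a_1 = (4)/(5/2) = 8/5
  n = 2: D(2) = 2(2 + 3/2) = 7; numerator = 4(8/5) - 1(1) = 27/5; a_2 = (27/5)/(7) = 27/35
  n = 3: D(3) = 3(3 + 3/2) = 27/2; numerator = 4(27/35) - 1(8/5) = 52/35; a_3 = (52/35)/(27/2) = 104/945

r = 1; a_0 = 1; a_1 = 8/5; a_2 = 27/35; a_3 = 104/945


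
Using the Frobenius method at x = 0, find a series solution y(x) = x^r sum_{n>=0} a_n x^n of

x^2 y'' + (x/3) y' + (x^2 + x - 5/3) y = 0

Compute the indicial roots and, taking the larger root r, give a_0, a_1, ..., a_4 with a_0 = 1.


Write in Frobenius form y'' + (p(x)/x) y' + (q(x)/x^2) y = 0:
  p(x) = 1/3,  q(x) = x^2 + x - 5/3.
Indicial equation: r(r-1) + (1/3) r + (-5/3) = 0 -> roots r_1 = 5/3, r_2 = -1.
Take r = r_1 = 5/3. Let y(x) = x^r sum_{n>=0} a_n x^n with a_0 = 1.
Substitute y = x^r sum a_n x^n and match x^{r+n}. The recurrence is
  D(n) a_n + 1 a_{n-1} + 1 a_{n-2} = 0,  where D(n) = (r+n)(r+n-1) + (1/3)(r+n) + (-5/3).
  a_n = [-1 a_{n-1} - 1 a_{n-2}] / D(n).
Since the indicial polynomial factors as (r - r_1)(r - r_2), D(n) = (r_1 + n - r_1)(r_1 + n - r_2) = n(n + 8/3).
Evaluating step by step (a_0 = 1):
  n = 1: D(1) = 1(1 + 8/3) = 11/3; numerator = -1(1) = -1; a_1 = (-1)/(11/3) = -3/11
  n = 2: D(2) = 2(2 + 8/3) = 28/3; numerator = -1(-3/11) - 1(1) = -8/11; a_2 = (-8/11)/(28/3) = -6/77
  n = 3: D(3) = 3(3 + 8/3) = 17; numerator = -1(-6/77) - 1(-3/11) = 27/77; a_3 = (27/77)/(17) = 27/1309
  n = 4: D(4) = 4(4 + 8/3) = 80/3; numerator = -1(27/1309) - 1(-6/77) = 75/1309; a_4 = (75/1309)/(80/3) = 45/20944

r = 5/3; a_0 = 1; a_1 = -3/11; a_2 = -6/77; a_3 = 27/1309; a_4 = 45/20944


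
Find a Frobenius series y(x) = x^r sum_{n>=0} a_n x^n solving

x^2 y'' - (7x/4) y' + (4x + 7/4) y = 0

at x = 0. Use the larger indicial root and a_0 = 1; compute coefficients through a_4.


Write in Frobenius form y'' + (p(x)/x) y' + (q(x)/x^2) y = 0:
  p(x) = -7/4,  q(x) = 4x + 7/4.
Indicial equation: r(r-1) + (-7/4) r + (7/4) = 0 -> roots r_1 = 7/4, r_2 = 1.
Take r = r_1 = 7/4. Let y(x) = x^r sum_{n>=0} a_n x^n with a_0 = 1.
Substitute y = x^r sum a_n x^n and match x^{r+n}. The recurrence is
  D(n) a_n + 4 a_{n-1} = 0,  where D(n) = (r+n)(r+n-1) + (-7/4)(r+n) + (7/4).
  a_n = -4 / D(n) * a_{n-1}.
Since the indicial polynomial factors as (r - r_1)(r - r_2), D(n) = (r_1 + n - r_1)(r_1 + n - r_2) = n(n + 3/4).
Evaluating step by step (a_0 = 1):
  n = 1: D(1) = 1(1 + 3/4) = 7/4; numerator = -4(1) = -4; a_1 = (-4)/(7/4) = -16/7
  n = 2: D(2) = 2(2 + 3/4) = 11/2; numerator = -4(-16/7) = 64/7; a_2 = (64/7)/(11/2) = 128/77
  n = 3: D(3) = 3(3 + 3/4) = 45/4; numerator = -4(128/77) = -512/77; a_3 = (-512/77)/(45/4) = -2048/3465
  n = 4: D(4) = 4(4 + 3/4) = 19; numerator = -4(-2048/3465) = 8192/3465; a_4 = (8192/3465)/(19) = 8192/65835

r = 7/4; a_0 = 1; a_1 = -16/7; a_2 = 128/77; a_3 = -2048/3465; a_4 = 8192/65835


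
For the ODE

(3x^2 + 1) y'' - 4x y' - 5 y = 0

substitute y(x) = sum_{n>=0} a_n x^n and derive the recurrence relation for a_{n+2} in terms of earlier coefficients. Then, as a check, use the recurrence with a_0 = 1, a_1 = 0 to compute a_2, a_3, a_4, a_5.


Substitute y = sum_n a_n x^n.
(1 + 3 x^2) y'' contributes (n+2)(n+1) a_{n+2} + 3 n(n-1) a_n at x^n.
-4 x y'(x) contributes -4 n a_n at x^n.
-5 y(x) contributes -5 a_n at x^n.
Matching x^n: (n+2)(n+1) a_{n+2} + (3 n(n-1) - 4 n - 5) a_n = 0.
Thus a_{n+2} = (-3 n(n-1) + 4 n + 5) / ((n+1)(n+2)) * a_n.

Check with a_0 = 1, a_1 = 0 (apply the recurrence for n = 0, 1, 2, 3): a_0 = 1, a_1 = 0, a_2 = 5/2, a_3 = 0, a_4 = 35/24, a_5 = 0.

a_(n+2) = (-3 n(n-1) + 4 n + 5) / ((n+1)(n+2)) * a_n; check: a_0 = 1, a_1 = 0, a_2 = 5/2, a_3 = 0, a_4 = 35/24, a_5 = 0


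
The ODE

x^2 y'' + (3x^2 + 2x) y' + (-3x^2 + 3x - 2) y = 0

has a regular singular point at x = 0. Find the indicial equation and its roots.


Divide by x^2 to reach normal form y'' + P_1(x) y' + P_2(x) y = 0 with P_1(x) = 3 + 2/x and P_2(x) = -3 + 3/x - 2/x^2.
x = 0 is a singular point because the y'-coefficient 3 + 2/x has a pole at x = 0 and the y-coefficient -3 + 3/x - 2/x^2 has a pole at x = 0.
It is a regular singular point because x P_1(x) = p(x) = 3x + 2 and x^2 P_2(x) = q(x) = -3x^2 + 3x - 2 are polynomials, hence analytic at x = 0.
p(0) = 2,  q(0) = -2.
Indicial equation: r(r-1) + p(0) r + q(0) = 0, i.e. r^2 + (p(0) - 1) r + q(0) = 0, i.e. r^2 + 1 r - 2 = 0.
Discriminant: (1)^2 - 4(-2) = 9, so r = (-1 ± 3)/2.
Solving: r_1 = 1, r_2 = -2.

indicial: r^2 + 1 r - 2 = 0; roots r_1 = 1, r_2 = -2


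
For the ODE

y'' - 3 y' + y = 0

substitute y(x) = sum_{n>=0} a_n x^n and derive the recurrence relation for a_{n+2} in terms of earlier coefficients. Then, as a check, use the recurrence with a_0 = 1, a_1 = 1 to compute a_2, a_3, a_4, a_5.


Substitute y = sum_n a_n x^n.
y''(x) has coefficient (n+2)(n+1) a_{n+2} at x^n;
-3 y'(x) has coefficient -3 (n+1) a_{n+1} at x^n;
y(x) has coefficient 1 a_n at x^n.
Matching x^n: (n+2)(n+1) a_{n+2} - 3 (n+1) a_{n+1} + 1 a_n = 0.
Thus a_{n+2} = [3 (n+1) a_{n+1} - 1 a_n] / ((n+1)(n+2)).

Check with a_0 = 1, a_1 = 1 (apply the recurrence for n = 0, 1, 2, 3): a_0 = 1, a_1 = 1, a_2 = 1, a_3 = 5/6, a_4 = 13/24, a_5 = 17/60.

a_(n+2) = [3 (n+1) a_(n+1) - 1 a_n] / ((n+1)(n+2)); check: a_0 = 1, a_1 = 1, a_2 = 1, a_3 = 5/6, a_4 = 13/24, a_5 = 17/60


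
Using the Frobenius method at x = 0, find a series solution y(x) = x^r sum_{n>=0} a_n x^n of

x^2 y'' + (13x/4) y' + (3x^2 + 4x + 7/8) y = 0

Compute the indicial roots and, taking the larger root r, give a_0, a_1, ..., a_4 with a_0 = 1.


Write in Frobenius form y'' + (p(x)/x) y' + (q(x)/x^2) y = 0:
  p(x) = 13/4,  q(x) = 3x^2 + 4x + 7/8.
Indicial equation: r(r-1) + (13/4) r + (7/8) = 0 -> roots r_1 = -1/2, r_2 = -7/4.
Take r = r_1 = -1/2. Let y(x) = x^r sum_{n>=0} a_n x^n with a_0 = 1.
Substitute y = x^r sum a_n x^n and match x^{r+n}. The recurrence is
  D(n) a_n + 4 a_{n-1} + 3 a_{n-2} = 0,  where D(n) = (r+n)(r+n-1) + (13/4)(r+n) + (7/8).
  a_n = [-4 a_{n-1} - 3 a_{n-2}] / D(n).
Since the indicial polynomial factors as (r - r_1)(r - r_2), D(n) = (r_1 + n - r_1)(r_1 + n - r_2) = n(n + 5/4).
Evaluating step by step (a_0 = 1):
  n = 1: D(1) = 1(1 + 5/4) = 9/4; numerator = -4(1) = -4; a_1 = (-4)/(9/4) = -16/9
  n = 2: D(2) = 2(2 + 5/4) = 13/2; numerator = -4(-16/9) - 3(1) = 37/9; a_2 = (37/9)/(13/2) = 74/117
  n = 3: D(3) = 3(3 + 5/4) = 51/4; numerator = -4(74/117) - 3(-16/9) = 328/117; a_3 = (328/117)/(51/4) = 1312/5967
  n = 4: D(4) = 4(4 + 5/4) = 21; numerator = -4(1312/5967) - 3(74/117) = -16570/5967; a_4 = (-16570/5967)/(21) = -16570/125307

r = -1/2; a_0 = 1; a_1 = -16/9; a_2 = 74/117; a_3 = 1312/5967; a_4 = -16570/125307


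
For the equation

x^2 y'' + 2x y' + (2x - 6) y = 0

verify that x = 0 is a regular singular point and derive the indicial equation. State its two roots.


Divide by x^2 to reach normal form y'' + P_1(x) y' + P_2(x) y = 0 with P_1(x) = 2/x and P_2(x) = 2/x - 6/x^2.
x = 0 is a singular point because the y'-coefficient 2/x has a pole at x = 0 and the y-coefficient 2/x - 6/x^2 has a pole at x = 0.
It is a regular singular point because x P_1(x) = p(x) = 2 and x^2 P_2(x) = q(x) = 2x - 6 are polynomials, hence analytic at x = 0.
p(0) = 2,  q(0) = -6.
Indicial equation: r(r-1) + p(0) r + q(0) = 0, i.e. r^2 + (p(0) - 1) r + q(0) = 0, i.e. r^2 + 1 r - 6 = 0.
Discriminant: (1)^2 - 4(-6) = 25, so r = (-1 ± 5)/2.
Solving: r_1 = 2, r_2 = -3.

indicial: r^2 + 1 r - 6 = 0; roots r_1 = 2, r_2 = -3


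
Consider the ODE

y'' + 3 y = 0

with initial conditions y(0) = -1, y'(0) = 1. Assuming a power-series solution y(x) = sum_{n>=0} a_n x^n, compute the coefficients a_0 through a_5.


Ansatz: y(x) = sum_{n>=0} a_n x^n, so y'(x) = sum_{n>=1} n a_n x^(n-1) and y''(x) = sum_{n>=2} n(n-1) a_n x^(n-2).
Substitute into P(x) y'' + Q(x) y' + R(x) y = 0 with P(x) = 1, Q(x) = 0, R(x) = 3, and match powers of x.
Initial conditions: a_0 = -1, a_1 = 1.
Setting the coefficient of each power of x to zero and solving order by order (substituting the coefficients already found):
  x^0: 2 a_2 + 3 a_0 = 0  ->  2 a_2 = -3 a_0 = 3  ->  a_2 = 3/2
  x^1: 6 a_3 + 3 a_1 = 0  ->  6 a_3 = -3 a_1 = -3  ->  a_3 = -1/2
  x^2: 12 a_4 + 3 a_2 = 0  ->  12 a_4 = -3 a_2 = -9/2  ->  a_4 = -3/8
  x^3: 20 a_5 + 3 a_3 = 0  ->  20 a_5 = -3 a_3 = 3/2  ->  a_5 = 3/40
Truncated series: y(x) = -1 + x + (3/2) x^2 - (1/2) x^3 - (3/8) x^4 + (3/40) x^5 + O(x^6).

a_0 = -1; a_1 = 1; a_2 = 3/2; a_3 = -1/2; a_4 = -3/8; a_5 = 3/40


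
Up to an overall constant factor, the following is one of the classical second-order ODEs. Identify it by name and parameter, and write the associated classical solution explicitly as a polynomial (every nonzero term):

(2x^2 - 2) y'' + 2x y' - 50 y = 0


All three coefficients share the factor -2; dividing through by -2 gives  (1 - x^2) y'' - x y' + 25 y = 0.
This matches the Chebyshev equation (1 - x^2) y'' - x y' + n^2 y = 0 (note the -x y' term, not -2x y') with n^2 = 25, so n = 5; the polynomial solution is T_5(x).
With y = sum_k a_k x^k, matching x^k gives (k+2)(k+1) a_{k+2} = (k^2 - n^2) a_k = (k - 5)(k + 5) a_k. The right side vanishes at k = 5, so the series with the parity of 5 terminates at degree 5.
Standard normalization: leading coefficient of T_n is 2^(n-1), so a_5 = 2^4 = 16. Work downward with a_k = (k+1)(k+2) a_{k+2} / ((k - 5)(k + 5)):
  a_3 = (4)(5)(16) / ((3 - 5)(3 + 5)) = 320/(-16) = -20
  a_1 = (2)(3)(-20) / ((1 - 5)(1 + 5)) = -120/(-24) = 5
Hence T_5(x) = 16 x^5 - 20 x^3 + 5 x.

T_5(x); series = 16 x^5 - 20 x^3 + 5 x
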